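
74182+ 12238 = 86420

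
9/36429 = 3/12143= 0.00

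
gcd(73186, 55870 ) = 74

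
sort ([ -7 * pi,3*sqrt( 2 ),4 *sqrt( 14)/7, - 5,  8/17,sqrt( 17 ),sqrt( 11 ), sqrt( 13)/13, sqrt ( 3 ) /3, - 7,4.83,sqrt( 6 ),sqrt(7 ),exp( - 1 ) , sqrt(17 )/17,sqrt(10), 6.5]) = [- 7*pi,- 7, - 5,sqrt(17) /17,sqrt(13)/13,exp( - 1) , 8/17,  sqrt( 3 ) /3 , 4*sqrt (14)/7,sqrt( 6 ),  sqrt( 7 ),sqrt ( 10),sqrt(11),sqrt( 17 ), 3*sqrt (2 ), 4.83,6.5]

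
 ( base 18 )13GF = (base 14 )2839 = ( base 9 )10666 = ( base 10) 7107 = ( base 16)1BC3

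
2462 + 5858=8320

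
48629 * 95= 4619755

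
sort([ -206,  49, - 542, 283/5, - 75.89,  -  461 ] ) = [ - 542, - 461, - 206, - 75.89,  49,283/5]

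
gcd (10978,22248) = 2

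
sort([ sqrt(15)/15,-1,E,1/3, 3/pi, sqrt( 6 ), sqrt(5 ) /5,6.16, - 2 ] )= [  -  2,- 1, sqrt( 15) /15, 1/3, sqrt( 5 )/5,3/pi, sqrt ( 6) , E,  6.16]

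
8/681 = 8/681 = 0.01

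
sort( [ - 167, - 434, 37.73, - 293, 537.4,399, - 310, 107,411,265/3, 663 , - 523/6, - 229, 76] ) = [ - 434, - 310,  -  293, - 229, - 167,-523/6, 37.73,  76,  265/3, 107, 399, 411, 537.4 , 663 ]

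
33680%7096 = 5296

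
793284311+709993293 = 1503277604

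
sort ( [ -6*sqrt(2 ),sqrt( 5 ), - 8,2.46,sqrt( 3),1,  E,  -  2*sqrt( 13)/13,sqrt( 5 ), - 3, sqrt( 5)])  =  [ - 6*sqrt( 2 ), - 8,-3, - 2*sqrt(13 ) /13,1, sqrt(3), sqrt( 5),sqrt( 5),sqrt(5 ), 2.46, E] 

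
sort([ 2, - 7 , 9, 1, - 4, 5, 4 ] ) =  [ - 7 , -4, 1,2,4,5, 9] 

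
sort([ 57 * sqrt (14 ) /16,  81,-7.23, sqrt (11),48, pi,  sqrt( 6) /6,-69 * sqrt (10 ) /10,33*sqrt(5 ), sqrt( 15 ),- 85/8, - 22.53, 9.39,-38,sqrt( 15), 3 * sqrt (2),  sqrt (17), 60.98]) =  [-38, - 22.53, - 69*sqrt( 10 )/10, - 85/8,- 7.23, sqrt (6)/6, pi,  sqrt( 11 ), sqrt( 15), sqrt(15), sqrt (17), 3*sqrt( 2 ), 9.39, 57 *sqrt( 14)/16, 48,60.98,33*sqrt( 5 ), 81 ] 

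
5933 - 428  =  5505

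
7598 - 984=6614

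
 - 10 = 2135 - 2145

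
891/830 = 1  +  61/830 = 1.07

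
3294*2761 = 9094734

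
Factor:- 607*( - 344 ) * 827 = 172684216   =  2^3*43^1*607^1*827^1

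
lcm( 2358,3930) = 11790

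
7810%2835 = 2140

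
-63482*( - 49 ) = 3110618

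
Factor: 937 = 937^1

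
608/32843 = 608/32843 = 0.02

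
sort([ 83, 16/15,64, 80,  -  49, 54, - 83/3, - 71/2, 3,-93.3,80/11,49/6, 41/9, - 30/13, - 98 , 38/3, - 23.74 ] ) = [ - 98,  -  93.3, - 49, - 71/2,- 83/3 , - 23.74, - 30/13,16/15 , 3, 41/9, 80/11, 49/6,38/3 , 54,64, 80,83]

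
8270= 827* 10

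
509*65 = 33085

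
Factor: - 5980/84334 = -2^1 * 5^1 * 13^1*23^1 *149^(  -  1 )*283^( - 1) = - 2990/42167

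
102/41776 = 51/20888 = 0.00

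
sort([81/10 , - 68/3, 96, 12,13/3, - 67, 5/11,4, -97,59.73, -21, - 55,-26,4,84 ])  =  [ - 97, - 67, - 55,  -  26, - 68/3, - 21,5/11,4, 4, 13/3,81/10,12,59.73,84, 96] 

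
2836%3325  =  2836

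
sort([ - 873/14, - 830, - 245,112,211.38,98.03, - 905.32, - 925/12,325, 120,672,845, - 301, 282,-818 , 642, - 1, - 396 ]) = [ - 905.32, - 830, - 818 , - 396, - 301, - 245, - 925/12,- 873/14, - 1, 98.03, 112, 120,211.38, 282, 325,642,  672,845] 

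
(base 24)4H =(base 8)161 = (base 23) 4L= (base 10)113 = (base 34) 3B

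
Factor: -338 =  - 2^1*13^2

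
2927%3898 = 2927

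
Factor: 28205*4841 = 136540405=5^1*47^1 * 103^1*5641^1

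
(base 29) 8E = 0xF6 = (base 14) 138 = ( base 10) 246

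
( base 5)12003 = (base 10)878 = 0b1101101110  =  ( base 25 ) 1A3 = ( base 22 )1hk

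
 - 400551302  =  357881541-758432843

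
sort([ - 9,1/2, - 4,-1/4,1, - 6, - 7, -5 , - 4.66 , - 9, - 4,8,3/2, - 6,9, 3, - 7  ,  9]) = [-9, - 9, - 7,-7, - 6, - 6 , - 5, -4.66,  -  4, - 4, - 1/4 , 1/2,1, 3/2,  3,  8, 9,9]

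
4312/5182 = 2156/2591   =  0.83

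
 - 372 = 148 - 520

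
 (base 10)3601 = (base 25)5j1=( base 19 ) 9ia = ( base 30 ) 401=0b111000010001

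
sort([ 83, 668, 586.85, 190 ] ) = [ 83, 190, 586.85, 668]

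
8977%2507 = 1456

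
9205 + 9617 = 18822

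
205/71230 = 41/14246= 0.00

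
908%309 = 290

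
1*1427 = 1427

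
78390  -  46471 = 31919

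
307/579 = 307/579  =  0.53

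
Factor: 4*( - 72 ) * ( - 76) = 21888=   2^7* 3^2*19^1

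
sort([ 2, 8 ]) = [ 2,8]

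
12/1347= 4/449 = 0.01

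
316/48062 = 158/24031 =0.01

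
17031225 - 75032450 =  - 58001225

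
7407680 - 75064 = 7332616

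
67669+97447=165116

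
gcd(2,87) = 1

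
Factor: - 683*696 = -2^3*3^1*29^1*683^1 = - 475368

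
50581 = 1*50581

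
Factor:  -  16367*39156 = -640866252 = - 2^2*3^1*13^2*251^1*1259^1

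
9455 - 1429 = 8026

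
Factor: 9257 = 9257^1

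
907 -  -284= 1191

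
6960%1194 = 990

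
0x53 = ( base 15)58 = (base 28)2r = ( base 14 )5D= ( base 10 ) 83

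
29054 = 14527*2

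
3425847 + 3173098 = 6598945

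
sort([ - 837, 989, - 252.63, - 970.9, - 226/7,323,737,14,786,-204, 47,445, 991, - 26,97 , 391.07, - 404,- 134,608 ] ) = [  -  970.9,-837, - 404, - 252.63 , - 204, - 134, - 226/7, - 26 , 14,47,97,323,391.07 , 445, 608,737,786,989,991] 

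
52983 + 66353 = 119336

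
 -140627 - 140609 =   -  281236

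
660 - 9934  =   - 9274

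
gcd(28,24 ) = 4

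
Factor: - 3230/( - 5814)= 5/9 =3^(- 2 ) * 5^1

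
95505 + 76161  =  171666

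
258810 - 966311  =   - 707501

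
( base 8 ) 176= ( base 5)1001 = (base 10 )126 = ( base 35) 3l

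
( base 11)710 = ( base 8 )1532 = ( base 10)858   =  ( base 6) 3550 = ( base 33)Q0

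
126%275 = 126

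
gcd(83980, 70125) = 85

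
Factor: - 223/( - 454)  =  2^(  -  1)*223^1 *227^ ( - 1) 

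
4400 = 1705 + 2695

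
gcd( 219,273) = 3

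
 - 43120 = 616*( - 70)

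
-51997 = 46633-98630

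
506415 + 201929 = 708344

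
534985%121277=49877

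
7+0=7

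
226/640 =113/320 = 0.35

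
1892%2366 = 1892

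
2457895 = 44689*55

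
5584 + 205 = 5789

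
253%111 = 31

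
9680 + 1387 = 11067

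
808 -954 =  - 146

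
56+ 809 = 865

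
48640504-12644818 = 35995686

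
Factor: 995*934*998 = 927471340 = 2^2*5^1*199^1*467^1*499^1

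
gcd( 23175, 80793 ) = 9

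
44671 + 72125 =116796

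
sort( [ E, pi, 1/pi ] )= [1/pi, E, pi]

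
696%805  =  696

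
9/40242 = 3/13414 = 0.00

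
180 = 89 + 91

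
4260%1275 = 435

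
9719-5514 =4205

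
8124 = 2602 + 5522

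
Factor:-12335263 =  - 149^1*82787^1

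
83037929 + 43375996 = 126413925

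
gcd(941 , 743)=1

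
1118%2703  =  1118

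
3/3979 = 3/3979 = 0.00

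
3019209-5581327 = -2562118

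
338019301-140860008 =197159293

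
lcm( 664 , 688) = 57104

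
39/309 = 13/103 = 0.13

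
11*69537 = 764907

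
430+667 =1097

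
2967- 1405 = 1562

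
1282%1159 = 123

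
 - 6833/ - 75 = 91 + 8/75=91.11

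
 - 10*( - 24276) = 242760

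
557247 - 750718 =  - 193471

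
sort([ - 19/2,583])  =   [-19/2,583]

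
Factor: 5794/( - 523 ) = -2^1*523^( - 1)*2897^1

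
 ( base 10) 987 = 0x3db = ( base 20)297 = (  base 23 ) 1JL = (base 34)t1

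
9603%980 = 783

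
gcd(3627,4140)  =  9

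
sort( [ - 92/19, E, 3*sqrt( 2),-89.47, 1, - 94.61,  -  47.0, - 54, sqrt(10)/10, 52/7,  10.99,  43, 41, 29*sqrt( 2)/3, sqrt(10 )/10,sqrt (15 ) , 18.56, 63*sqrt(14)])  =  [ - 94.61, - 89.47 , - 54, - 47.0, - 92/19, sqrt(10)/10, sqrt( 10)/10, 1, E,sqrt( 15),3*sqrt( 2),  52/7,  10.99, 29*sqrt(2)/3, 18.56,41, 43, 63*sqrt(14)] 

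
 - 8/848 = - 1/106 = - 0.01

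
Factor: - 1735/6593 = -5^1*19^(-1 ) = - 5/19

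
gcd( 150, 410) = 10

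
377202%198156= 179046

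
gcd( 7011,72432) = 9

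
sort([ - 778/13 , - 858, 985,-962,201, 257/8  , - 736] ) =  [ - 962,-858, - 736, -778/13,  257/8,  201, 985]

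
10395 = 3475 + 6920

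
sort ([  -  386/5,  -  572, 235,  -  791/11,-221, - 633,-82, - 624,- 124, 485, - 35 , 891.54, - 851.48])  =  [  -  851.48, -633, - 624, - 572, - 221, - 124, - 82, - 386/5, - 791/11, - 35, 235, 485,891.54] 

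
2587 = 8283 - 5696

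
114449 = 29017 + 85432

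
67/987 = 67/987 = 0.07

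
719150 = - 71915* ( - 10)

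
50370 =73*690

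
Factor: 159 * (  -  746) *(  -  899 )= 2^1*3^1 * 29^1* 31^1*53^1*373^1 = 106633986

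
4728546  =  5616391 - 887845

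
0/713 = 0=0.00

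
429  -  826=- 397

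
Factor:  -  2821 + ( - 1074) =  - 5^1*19^1 *41^1 = -3895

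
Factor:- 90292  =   - 2^2*22573^1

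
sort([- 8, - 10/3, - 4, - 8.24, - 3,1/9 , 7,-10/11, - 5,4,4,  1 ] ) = [ - 8.24, - 8, - 5, - 4, - 10/3, - 3, - 10/11,1/9,1,4,  4, 7 ] 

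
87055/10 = 8705 + 1/2 = 8705.50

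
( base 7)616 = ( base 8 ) 463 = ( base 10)307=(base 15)157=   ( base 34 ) 91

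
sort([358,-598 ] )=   [-598, 358 ]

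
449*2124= 953676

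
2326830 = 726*3205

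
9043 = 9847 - 804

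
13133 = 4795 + 8338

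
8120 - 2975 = 5145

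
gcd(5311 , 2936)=1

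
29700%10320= 9060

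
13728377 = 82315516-68587139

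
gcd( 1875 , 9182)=1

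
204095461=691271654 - 487176193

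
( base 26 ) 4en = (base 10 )3091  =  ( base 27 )46D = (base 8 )6023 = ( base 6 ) 22151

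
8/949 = 8/949 = 0.01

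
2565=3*855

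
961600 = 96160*10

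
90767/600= 151 + 167/600 = 151.28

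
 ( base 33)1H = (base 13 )3b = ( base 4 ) 302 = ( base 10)50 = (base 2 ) 110010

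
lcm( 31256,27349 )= 218792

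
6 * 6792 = 40752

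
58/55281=58/55281 = 0.00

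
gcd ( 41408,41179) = 1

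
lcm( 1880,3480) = 163560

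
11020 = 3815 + 7205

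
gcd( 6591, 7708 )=1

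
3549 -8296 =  -4747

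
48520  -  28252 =20268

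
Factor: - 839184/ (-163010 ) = 419592/81505 = 2^3*3^1*5^( - 1)*16301^(  -  1 )*17483^1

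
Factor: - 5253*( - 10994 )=2^1 * 3^1 * 17^1 * 23^1*103^1*239^1= 57751482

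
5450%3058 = 2392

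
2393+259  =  2652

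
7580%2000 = 1580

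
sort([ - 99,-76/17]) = [ -99,  -  76/17] 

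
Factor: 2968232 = 2^3*371029^1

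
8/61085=8/61085 = 0.00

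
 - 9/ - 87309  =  1/9701 =0.00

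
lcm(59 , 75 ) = 4425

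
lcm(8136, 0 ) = 0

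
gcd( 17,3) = 1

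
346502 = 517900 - 171398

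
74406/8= 37203/4= 9300.75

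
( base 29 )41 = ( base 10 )117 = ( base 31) 3o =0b1110101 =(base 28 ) 45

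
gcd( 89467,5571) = 1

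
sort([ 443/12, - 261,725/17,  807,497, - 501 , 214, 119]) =[ - 501, - 261 , 443/12, 725/17,119,214,497, 807]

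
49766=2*24883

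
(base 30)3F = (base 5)410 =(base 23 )4d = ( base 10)105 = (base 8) 151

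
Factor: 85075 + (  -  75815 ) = 2^2*5^1 * 463^1 = 9260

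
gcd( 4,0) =4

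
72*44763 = 3222936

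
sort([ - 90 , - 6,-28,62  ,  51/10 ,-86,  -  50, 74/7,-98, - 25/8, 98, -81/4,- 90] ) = [ - 98,-90, - 90, - 86, - 50,-28, - 81/4,-6,- 25/8, 51/10, 74/7,62,98]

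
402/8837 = 402/8837  =  0.05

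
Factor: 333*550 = 183150  =  2^1*3^2*5^2*11^1*37^1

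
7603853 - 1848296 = 5755557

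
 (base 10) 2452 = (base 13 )1168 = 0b100110010100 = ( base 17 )884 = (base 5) 34302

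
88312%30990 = 26332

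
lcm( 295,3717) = 18585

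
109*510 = 55590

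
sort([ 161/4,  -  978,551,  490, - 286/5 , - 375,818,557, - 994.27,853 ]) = [ - 994.27, -978, - 375, - 286/5, 161/4, 490,551,  557, 818,853 ]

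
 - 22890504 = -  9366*2444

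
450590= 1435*314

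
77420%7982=5582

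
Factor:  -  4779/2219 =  - 3^4* 7^( - 1 )*59^1*317^( - 1) 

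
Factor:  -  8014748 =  - 2^2*7^1*197^1*1453^1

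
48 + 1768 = 1816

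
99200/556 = 24800/139 = 178.42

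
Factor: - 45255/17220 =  - 431/164 = -  2^(-2 )*41^( - 1) * 431^1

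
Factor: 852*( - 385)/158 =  - 2^1*3^1*5^1 * 7^1*11^1*71^1*79^ ( - 1)=- 164010/79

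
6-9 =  - 3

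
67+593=660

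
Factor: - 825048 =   -  2^3 * 3^2*7^1 * 1637^1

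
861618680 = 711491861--150126819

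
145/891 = 145/891 =0.16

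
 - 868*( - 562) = 487816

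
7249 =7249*1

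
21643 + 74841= 96484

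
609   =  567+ 42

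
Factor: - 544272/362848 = -2^ (-1) * 3^1 = -3/2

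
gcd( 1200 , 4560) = 240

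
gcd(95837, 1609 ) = 1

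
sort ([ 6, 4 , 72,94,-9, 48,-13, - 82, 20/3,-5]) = [-82,  -  13,-9, - 5,4, 6, 20/3, 48, 72, 94] 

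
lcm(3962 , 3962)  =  3962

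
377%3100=377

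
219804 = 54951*4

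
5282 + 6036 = 11318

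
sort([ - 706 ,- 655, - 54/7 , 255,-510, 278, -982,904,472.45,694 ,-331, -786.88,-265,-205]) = [ - 982,-786.88, - 706, - 655,-510,-331, - 265, - 205,-54/7,255,278,472.45, 694,904 ] 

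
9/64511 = 9/64511=0.00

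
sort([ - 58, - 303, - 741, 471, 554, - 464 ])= [ - 741, - 464, - 303, - 58, 471,  554]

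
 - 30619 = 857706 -888325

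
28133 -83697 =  - 55564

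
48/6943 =48/6943 = 0.01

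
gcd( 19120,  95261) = 1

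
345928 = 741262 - 395334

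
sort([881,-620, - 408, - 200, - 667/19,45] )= [-620 , - 408,  -  200, - 667/19, 45,881 ] 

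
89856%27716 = 6708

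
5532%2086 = 1360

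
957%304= 45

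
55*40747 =2241085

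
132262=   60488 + 71774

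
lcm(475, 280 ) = 26600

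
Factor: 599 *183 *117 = 3^3*13^1  *61^1*599^1 = 12825189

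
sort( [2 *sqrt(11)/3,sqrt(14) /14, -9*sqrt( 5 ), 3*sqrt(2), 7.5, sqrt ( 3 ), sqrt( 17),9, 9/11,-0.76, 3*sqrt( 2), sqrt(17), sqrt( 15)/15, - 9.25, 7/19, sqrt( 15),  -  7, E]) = [ - 9*sqrt(  5), - 9.25, - 7,-0.76,sqrt( 15 )/15,sqrt( 14)/14, 7/19, 9/11, sqrt( 3),2*sqrt( 11)/3,E, sqrt( 15),  sqrt(17 ),sqrt(17),3*sqrt ( 2),3*sqrt( 2 ), 7.5, 9]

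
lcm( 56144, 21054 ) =168432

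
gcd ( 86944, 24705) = 1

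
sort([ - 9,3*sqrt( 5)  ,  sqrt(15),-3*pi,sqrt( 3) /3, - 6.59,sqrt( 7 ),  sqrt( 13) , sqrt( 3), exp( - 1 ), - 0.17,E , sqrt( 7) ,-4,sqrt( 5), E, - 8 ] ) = [  -  3 * pi, - 9, - 8, - 6.59 , - 4,-0.17,  exp(-1),sqrt( 3 )/3,sqrt ( 3),sqrt ( 5), sqrt ( 7),  sqrt (7 ) , E,  E, sqrt(13 ),sqrt(15), 3 * sqrt(5 )]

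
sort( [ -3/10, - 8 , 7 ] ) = [  -  8, - 3/10,7]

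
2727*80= 218160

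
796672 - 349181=447491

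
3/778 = 3/778 = 0.00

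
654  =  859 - 205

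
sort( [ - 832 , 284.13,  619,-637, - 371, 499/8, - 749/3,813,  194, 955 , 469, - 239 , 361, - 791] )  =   [ - 832, -791, - 637, - 371, - 749/3,  -  239, 499/8, 194,284.13 , 361, 469,619, 813, 955] 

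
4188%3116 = 1072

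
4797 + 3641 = 8438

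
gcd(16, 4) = 4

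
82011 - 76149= 5862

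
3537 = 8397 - 4860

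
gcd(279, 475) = 1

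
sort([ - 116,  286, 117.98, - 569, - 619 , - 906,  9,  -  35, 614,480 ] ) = [ - 906, - 619 , - 569, - 116,  -  35, 9,117.98,286,480,614 ] 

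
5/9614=5/9614 = 0.00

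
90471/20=4523+11/20 = 4523.55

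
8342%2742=116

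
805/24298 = 805/24298 = 0.03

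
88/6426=44/3213= 0.01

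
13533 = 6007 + 7526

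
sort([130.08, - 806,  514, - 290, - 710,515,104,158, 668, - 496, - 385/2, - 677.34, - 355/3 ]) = [ - 806, - 710, - 677.34, - 496, - 290, - 385/2, - 355/3,104, 130.08,158, 514, 515, 668]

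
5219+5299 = 10518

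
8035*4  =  32140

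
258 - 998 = -740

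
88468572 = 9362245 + 79106327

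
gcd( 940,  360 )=20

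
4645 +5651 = 10296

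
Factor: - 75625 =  - 5^4*11^2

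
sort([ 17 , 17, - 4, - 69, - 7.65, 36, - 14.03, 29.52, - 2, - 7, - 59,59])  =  [-69, - 59, - 14.03, - 7.65,- 7, - 4 , - 2,17  ,  17, 29.52,36,59 ] 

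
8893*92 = 818156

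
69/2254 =3/98  =  0.03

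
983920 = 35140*28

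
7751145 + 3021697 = 10772842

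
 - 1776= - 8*222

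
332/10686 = 166/5343 = 0.03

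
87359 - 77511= 9848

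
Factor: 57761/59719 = 59/61  =  59^1*  61^(-1 ) 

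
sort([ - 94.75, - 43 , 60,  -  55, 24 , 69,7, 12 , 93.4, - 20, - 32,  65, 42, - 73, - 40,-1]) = [ - 94.75, - 73, - 55, - 43, - 40, - 32, - 20  , - 1,7, 12 , 24, 42,  60,65,69,93.4]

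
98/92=49/46 = 1.07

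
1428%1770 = 1428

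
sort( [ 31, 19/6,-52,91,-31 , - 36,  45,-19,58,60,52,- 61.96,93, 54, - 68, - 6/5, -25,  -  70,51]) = [ - 70, - 68,-61.96,-52, - 36,-31, - 25, - 19,-6/5, 19/6,31,45, 51,52, 54,58,60  ,  91, 93 ]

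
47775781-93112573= -45336792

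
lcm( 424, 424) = 424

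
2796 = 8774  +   - 5978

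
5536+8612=14148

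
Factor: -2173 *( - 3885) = 8442105 = 3^1*5^1*7^1*37^1*41^1*53^1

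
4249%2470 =1779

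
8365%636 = 97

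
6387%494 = 459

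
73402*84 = 6165768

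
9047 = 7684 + 1363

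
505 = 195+310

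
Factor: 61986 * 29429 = 2^1*3^1*10331^1*29429^1 = 1824185994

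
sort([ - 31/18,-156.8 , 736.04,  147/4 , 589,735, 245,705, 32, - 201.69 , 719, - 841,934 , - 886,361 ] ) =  [ - 886, - 841, -201.69, - 156.8,-31/18, 32, 147/4,245 , 361,  589,705 , 719 , 735, 736.04,934] 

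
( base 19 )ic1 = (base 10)6727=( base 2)1101001000111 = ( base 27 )964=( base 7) 25420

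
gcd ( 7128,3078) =162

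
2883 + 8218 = 11101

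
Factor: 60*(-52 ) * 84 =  - 2^6*3^2*5^1 *7^1* 13^1=- 262080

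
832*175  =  145600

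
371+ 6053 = 6424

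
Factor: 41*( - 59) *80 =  - 193520 = - 2^4*5^1*41^1*59^1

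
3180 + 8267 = 11447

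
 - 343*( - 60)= 20580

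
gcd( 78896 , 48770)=2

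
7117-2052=5065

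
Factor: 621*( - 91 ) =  - 56511 = - 3^3*7^1*13^1*23^1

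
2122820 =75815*28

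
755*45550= 34390250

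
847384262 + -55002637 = 792381625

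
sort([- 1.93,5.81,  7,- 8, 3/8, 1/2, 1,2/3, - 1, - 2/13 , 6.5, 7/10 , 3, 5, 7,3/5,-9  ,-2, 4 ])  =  [ - 9, - 8,- 2, - 1.93, -1, - 2/13,3/8,1/2, 3/5, 2/3, 7/10, 1, 3,  4, 5,  5.81, 6.5,7,7]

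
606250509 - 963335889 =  - 357085380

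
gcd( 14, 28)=14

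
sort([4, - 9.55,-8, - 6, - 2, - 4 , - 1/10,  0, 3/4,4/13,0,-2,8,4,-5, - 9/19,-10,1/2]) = [-10, - 9.55, - 8, - 6, - 5, - 4, - 2 , - 2, -9/19, - 1/10 , 0, 0,4/13, 1/2, 3/4  ,  4, 4, 8]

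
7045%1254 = 775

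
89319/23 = 3883 + 10/23 = 3883.43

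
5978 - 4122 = 1856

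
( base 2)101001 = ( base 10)41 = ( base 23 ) 1I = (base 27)1e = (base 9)45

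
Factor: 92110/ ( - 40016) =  - 755/328 = - 2^( - 3 )*5^1 * 41^ ( - 1)*151^1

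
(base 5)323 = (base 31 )2Q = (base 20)48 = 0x58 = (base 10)88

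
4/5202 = 2/2601 = 0.00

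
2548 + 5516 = 8064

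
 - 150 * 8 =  - 1200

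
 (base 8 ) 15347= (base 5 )210022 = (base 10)6887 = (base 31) 755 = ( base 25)b0c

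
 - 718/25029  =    -  718/25029 = - 0.03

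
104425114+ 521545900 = 625971014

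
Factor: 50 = 2^1*5^2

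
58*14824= 859792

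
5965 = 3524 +2441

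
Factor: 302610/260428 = 2^( - 1 )*3^1*5^1*11^1*71^( - 1 ) = 165/142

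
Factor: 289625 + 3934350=4223975 =5^2 * 7^1 * 24137^1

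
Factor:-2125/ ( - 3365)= 425/673 = 5^2*  17^1*673^( - 1) 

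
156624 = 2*78312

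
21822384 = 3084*7076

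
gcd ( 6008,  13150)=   2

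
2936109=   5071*579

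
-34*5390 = -183260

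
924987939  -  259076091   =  665911848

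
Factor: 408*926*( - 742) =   -  280333536 = - 2^5*3^1*7^1*  17^1*53^1*463^1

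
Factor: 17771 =13^1*1367^1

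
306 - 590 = -284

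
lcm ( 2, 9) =18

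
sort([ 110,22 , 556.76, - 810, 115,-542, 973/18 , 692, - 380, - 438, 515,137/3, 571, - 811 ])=[- 811, - 810, - 542 , - 438,-380, 22, 137/3,973/18 , 110,115,515, 556.76,571,692 ] 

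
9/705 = 3/235 = 0.01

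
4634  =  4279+355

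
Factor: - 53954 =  - 2^1*53^1*509^1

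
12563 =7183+5380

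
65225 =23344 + 41881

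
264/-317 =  - 264/317 = - 0.83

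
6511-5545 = 966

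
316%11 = 8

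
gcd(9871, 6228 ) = 1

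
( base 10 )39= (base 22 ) 1h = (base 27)1C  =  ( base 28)1B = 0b100111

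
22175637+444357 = 22619994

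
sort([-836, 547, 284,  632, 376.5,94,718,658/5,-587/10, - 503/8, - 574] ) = [-836, - 574,-503/8 ,-587/10,94,658/5,284,376.5, 547,632, 718 ] 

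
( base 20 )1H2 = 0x2e6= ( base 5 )10432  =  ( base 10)742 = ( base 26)12E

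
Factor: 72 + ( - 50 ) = 2^1*11^1 = 22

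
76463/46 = 1662 + 11/46 = 1662.24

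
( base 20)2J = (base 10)59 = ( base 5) 214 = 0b111011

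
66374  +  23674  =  90048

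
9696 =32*303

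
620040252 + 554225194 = 1174265446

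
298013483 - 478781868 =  - 180768385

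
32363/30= 32363/30 = 1078.77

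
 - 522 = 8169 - 8691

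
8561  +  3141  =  11702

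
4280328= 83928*51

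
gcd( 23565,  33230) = 5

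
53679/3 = 17893 = 17893.00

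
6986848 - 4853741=2133107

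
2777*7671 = 21302367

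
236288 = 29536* 8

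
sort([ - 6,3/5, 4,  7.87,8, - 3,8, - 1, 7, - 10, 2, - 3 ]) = [ - 10, - 6,-3, - 3, - 1 , 3/5, 2, 4, 7, 7.87,  8,  8]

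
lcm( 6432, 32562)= 520992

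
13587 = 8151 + 5436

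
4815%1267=1014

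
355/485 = 71/97 = 0.73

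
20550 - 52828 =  -32278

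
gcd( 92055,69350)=95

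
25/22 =1 + 3/22 = 1.14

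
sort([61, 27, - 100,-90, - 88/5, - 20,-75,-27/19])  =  [ - 100 , - 90, - 75, -20,  -  88/5,  -  27/19, 27,61] 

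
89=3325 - 3236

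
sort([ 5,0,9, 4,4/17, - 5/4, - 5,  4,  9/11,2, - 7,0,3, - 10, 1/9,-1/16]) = [ - 10, - 7,  -  5,-5/4, - 1/16,0,0, 1/9,4/17, 9/11 , 2,3,4,4,5,9 ] 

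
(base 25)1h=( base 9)46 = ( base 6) 110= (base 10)42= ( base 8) 52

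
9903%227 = 142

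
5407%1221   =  523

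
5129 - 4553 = 576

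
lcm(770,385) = 770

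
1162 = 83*14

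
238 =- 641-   -  879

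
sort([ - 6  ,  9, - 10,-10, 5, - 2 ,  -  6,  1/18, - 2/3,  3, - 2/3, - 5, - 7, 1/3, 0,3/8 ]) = [ - 10,  -  10 , - 7 ,  -  6, - 6, - 5,-2,-2/3, - 2/3 , 0,1/18,1/3, 3/8,3, 5, 9 ]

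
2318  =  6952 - 4634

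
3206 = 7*458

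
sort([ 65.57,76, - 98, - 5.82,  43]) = [ - 98, - 5.82,43, 65.57,76 ]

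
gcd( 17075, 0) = 17075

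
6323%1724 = 1151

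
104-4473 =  - 4369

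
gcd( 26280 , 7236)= 36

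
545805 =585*933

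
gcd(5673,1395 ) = 93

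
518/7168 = 37/512 = 0.07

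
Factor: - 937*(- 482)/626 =225817/313 = 241^1*313^( - 1 )*937^1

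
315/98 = 45/14 = 3.21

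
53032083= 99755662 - 46723579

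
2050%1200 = 850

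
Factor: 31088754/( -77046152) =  - 15544377/38523076 = - 2^( - 2)*3^2*29^1*379^( - 1)*25411^ ( - 1)*59557^1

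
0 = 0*87875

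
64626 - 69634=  - 5008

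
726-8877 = -8151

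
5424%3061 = 2363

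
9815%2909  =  1088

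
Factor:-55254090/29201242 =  - 27627045/14600621 = - 3^1*5^1 * 7^(-1)* 19^1*31^1 * 53^1* 59^1*2085803^( - 1 )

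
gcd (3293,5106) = 37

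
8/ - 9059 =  - 1+ 9051/9059 = - 0.00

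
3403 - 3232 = 171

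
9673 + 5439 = 15112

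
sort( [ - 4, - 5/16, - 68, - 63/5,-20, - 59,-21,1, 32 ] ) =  [ - 68 , -59, - 21, - 20,-63/5,-4, - 5/16 , 1, 32]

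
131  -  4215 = - 4084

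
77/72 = 77/72 = 1.07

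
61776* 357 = 22054032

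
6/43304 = 3/21652 =0.00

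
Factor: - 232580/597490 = -2^1*29^1*149^(-1) = - 58/149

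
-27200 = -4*6800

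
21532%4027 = 1397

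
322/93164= 161/46582 = 0.00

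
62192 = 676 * 92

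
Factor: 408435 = 3^1*5^1*73^1*373^1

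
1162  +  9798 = 10960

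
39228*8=313824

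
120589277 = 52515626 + 68073651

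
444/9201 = 148/3067 = 0.05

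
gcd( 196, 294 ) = 98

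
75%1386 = 75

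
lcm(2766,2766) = 2766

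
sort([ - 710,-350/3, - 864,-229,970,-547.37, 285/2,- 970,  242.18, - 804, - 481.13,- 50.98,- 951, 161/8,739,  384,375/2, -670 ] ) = [ - 970 ,-951, - 864, - 804, - 710 ,-670, - 547.37,-481.13,-229,-350/3,-50.98, 161/8,285/2, 375/2,242.18,384,  739,970 ] 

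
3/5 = 3/5 = 0.60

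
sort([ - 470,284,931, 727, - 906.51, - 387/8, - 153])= [ - 906.51, - 470,-153, - 387/8,284, 727, 931 ]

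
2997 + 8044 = 11041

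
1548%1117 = 431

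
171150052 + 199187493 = 370337545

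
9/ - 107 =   -  9/107 = - 0.08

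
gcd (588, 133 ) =7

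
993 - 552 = 441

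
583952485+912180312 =1496132797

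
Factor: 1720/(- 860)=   -2^1 = - 2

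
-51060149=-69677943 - - 18617794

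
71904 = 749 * 96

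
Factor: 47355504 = 2^4*3^1 * 7^1 * 140939^1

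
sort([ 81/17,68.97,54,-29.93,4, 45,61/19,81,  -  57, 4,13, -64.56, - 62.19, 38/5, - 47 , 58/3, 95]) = [ - 64.56, - 62.19,-57,  -  47,- 29.93,61/19,4,4, 81/17,38/5,13,58/3,45,54 , 68.97,81,95 ] 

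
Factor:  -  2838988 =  - 2^2*47^1*15101^1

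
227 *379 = 86033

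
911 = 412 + 499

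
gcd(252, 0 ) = 252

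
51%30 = 21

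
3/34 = 3/34=0.09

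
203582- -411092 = 614674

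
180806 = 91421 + 89385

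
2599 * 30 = 77970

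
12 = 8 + 4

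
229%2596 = 229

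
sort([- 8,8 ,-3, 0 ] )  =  [ - 8,-3, 0 , 8 ]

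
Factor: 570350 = 2^1*5^2*11^1 *17^1 * 61^1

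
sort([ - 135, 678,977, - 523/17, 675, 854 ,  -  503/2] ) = [ -503/2,- 135, - 523/17,675, 678, 854, 977]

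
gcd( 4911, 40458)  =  3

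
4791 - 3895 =896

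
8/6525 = 8/6525 = 0.00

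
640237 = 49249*13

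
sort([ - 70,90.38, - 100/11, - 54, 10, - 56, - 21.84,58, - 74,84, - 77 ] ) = [ - 77,  -  74, - 70, - 56, - 54, - 21.84, - 100/11,10 , 58, 84,90.38 ]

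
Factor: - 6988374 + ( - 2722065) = - 3^1*23^1*140731^1 = -9710439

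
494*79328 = 39188032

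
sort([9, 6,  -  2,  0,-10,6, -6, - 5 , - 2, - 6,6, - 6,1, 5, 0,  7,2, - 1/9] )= [-10, - 6 , - 6, - 6,  -  5,-2,  -  2, - 1/9,0,0,1,2,  5, 6,6, 6,  7,9 ]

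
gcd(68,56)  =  4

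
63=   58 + 5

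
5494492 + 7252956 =12747448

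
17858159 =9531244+8326915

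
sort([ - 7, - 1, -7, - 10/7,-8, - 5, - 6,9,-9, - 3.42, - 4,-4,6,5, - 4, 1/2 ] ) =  [-9, -8, - 7, - 7, - 6,-5,-4, - 4,  -  4, -3.42 , - 10/7, - 1, 1/2,5, 6,9 ] 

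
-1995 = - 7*285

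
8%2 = 0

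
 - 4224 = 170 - 4394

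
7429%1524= 1333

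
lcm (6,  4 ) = 12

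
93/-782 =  - 1+689/782 = - 0.12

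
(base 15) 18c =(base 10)357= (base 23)fc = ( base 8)545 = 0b101100101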